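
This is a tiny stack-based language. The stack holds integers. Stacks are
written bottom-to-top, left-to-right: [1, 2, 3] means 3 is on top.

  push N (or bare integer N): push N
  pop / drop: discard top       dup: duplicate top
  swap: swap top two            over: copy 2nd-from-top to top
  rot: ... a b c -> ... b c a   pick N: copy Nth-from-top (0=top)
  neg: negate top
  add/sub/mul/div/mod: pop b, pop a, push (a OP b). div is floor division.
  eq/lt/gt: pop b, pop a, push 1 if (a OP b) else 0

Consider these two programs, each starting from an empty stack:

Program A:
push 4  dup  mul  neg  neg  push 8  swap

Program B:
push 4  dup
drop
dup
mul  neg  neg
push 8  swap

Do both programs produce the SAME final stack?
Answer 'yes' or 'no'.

Answer: yes

Derivation:
Program A trace:
  After 'push 4': [4]
  After 'dup': [4, 4]
  After 'mul': [16]
  After 'neg': [-16]
  After 'neg': [16]
  After 'push 8': [16, 8]
  After 'swap': [8, 16]
Program A final stack: [8, 16]

Program B trace:
  After 'push 4': [4]
  After 'dup': [4, 4]
  After 'drop': [4]
  After 'dup': [4, 4]
  After 'mul': [16]
  After 'neg': [-16]
  After 'neg': [16]
  After 'push 8': [16, 8]
  After 'swap': [8, 16]
Program B final stack: [8, 16]
Same: yes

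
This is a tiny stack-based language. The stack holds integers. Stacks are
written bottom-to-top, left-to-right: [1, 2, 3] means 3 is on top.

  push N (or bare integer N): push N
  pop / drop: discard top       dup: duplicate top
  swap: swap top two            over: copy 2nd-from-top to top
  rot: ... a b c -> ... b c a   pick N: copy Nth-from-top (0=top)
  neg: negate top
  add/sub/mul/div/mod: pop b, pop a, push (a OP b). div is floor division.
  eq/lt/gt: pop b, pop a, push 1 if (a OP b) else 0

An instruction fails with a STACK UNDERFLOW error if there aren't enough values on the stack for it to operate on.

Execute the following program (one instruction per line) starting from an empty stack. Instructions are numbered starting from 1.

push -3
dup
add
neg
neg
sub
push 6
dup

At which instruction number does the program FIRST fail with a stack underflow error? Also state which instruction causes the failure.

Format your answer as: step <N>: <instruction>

Step 1 ('push -3'): stack = [-3], depth = 1
Step 2 ('dup'): stack = [-3, -3], depth = 2
Step 3 ('add'): stack = [-6], depth = 1
Step 4 ('neg'): stack = [6], depth = 1
Step 5 ('neg'): stack = [-6], depth = 1
Step 6 ('sub'): needs 2 value(s) but depth is 1 — STACK UNDERFLOW

Answer: step 6: sub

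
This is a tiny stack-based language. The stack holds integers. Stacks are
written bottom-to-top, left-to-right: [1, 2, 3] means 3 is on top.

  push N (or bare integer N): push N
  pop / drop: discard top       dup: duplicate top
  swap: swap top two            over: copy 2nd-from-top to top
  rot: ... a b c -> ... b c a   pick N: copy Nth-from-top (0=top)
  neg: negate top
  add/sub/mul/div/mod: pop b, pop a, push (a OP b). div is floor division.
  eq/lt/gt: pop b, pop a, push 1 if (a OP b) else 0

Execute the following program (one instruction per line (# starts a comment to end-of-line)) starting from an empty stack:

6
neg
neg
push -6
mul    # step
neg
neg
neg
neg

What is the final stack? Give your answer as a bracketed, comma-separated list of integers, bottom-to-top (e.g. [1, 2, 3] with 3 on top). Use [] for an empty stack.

Answer: [-36]

Derivation:
After 'push 6': [6]
After 'neg': [-6]
After 'neg': [6]
After 'push -6': [6, -6]
After 'mul': [-36]
After 'neg': [36]
After 'neg': [-36]
After 'neg': [36]
After 'neg': [-36]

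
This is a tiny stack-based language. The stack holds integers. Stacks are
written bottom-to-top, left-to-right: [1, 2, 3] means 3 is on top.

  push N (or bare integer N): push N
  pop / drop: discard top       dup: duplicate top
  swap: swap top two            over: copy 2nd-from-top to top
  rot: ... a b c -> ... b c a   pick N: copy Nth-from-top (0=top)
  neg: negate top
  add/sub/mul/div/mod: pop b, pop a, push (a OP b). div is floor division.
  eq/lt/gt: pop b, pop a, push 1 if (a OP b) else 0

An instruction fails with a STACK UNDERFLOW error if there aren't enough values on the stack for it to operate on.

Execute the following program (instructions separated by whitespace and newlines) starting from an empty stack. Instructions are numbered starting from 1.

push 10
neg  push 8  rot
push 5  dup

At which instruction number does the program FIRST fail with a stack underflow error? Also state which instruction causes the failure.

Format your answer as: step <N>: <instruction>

Step 1 ('push 10'): stack = [10], depth = 1
Step 2 ('neg'): stack = [-10], depth = 1
Step 3 ('push 8'): stack = [-10, 8], depth = 2
Step 4 ('rot'): needs 3 value(s) but depth is 2 — STACK UNDERFLOW

Answer: step 4: rot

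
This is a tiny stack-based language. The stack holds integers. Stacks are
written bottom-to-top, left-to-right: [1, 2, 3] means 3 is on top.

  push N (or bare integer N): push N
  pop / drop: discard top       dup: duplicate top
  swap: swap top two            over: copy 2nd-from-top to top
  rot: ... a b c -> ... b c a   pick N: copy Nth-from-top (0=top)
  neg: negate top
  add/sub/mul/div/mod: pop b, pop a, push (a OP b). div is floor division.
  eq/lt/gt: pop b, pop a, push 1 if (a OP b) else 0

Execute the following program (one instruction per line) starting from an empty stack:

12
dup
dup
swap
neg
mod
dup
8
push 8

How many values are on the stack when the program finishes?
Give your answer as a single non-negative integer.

Answer: 5

Derivation:
After 'push 12': stack = [12] (depth 1)
After 'dup': stack = [12, 12] (depth 2)
After 'dup': stack = [12, 12, 12] (depth 3)
After 'swap': stack = [12, 12, 12] (depth 3)
After 'neg': stack = [12, 12, -12] (depth 3)
After 'mod': stack = [12, 0] (depth 2)
After 'dup': stack = [12, 0, 0] (depth 3)
After 'push 8': stack = [12, 0, 0, 8] (depth 4)
After 'push 8': stack = [12, 0, 0, 8, 8] (depth 5)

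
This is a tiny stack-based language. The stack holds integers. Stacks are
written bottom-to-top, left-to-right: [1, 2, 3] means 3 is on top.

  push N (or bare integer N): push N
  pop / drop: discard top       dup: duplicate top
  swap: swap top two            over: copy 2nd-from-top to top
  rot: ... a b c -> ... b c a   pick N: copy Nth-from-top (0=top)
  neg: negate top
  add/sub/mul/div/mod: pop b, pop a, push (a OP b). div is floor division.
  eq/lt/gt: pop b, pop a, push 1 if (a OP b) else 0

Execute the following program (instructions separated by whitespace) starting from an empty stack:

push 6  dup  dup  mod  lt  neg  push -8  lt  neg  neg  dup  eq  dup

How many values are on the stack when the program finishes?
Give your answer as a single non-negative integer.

Answer: 2

Derivation:
After 'push 6': stack = [6] (depth 1)
After 'dup': stack = [6, 6] (depth 2)
After 'dup': stack = [6, 6, 6] (depth 3)
After 'mod': stack = [6, 0] (depth 2)
After 'lt': stack = [0] (depth 1)
After 'neg': stack = [0] (depth 1)
After 'push -8': stack = [0, -8] (depth 2)
After 'lt': stack = [0] (depth 1)
After 'neg': stack = [0] (depth 1)
After 'neg': stack = [0] (depth 1)
After 'dup': stack = [0, 0] (depth 2)
After 'eq': stack = [1] (depth 1)
After 'dup': stack = [1, 1] (depth 2)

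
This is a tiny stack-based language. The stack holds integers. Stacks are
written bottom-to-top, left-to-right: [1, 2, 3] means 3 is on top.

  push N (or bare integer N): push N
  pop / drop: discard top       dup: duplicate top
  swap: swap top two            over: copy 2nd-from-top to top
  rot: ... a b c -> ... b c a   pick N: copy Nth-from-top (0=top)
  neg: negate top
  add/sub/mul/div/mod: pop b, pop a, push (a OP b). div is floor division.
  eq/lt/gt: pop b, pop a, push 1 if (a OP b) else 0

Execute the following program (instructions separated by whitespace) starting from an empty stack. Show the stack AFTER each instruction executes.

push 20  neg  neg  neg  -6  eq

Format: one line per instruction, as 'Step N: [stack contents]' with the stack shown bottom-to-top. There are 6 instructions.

Step 1: [20]
Step 2: [-20]
Step 3: [20]
Step 4: [-20]
Step 5: [-20, -6]
Step 6: [0]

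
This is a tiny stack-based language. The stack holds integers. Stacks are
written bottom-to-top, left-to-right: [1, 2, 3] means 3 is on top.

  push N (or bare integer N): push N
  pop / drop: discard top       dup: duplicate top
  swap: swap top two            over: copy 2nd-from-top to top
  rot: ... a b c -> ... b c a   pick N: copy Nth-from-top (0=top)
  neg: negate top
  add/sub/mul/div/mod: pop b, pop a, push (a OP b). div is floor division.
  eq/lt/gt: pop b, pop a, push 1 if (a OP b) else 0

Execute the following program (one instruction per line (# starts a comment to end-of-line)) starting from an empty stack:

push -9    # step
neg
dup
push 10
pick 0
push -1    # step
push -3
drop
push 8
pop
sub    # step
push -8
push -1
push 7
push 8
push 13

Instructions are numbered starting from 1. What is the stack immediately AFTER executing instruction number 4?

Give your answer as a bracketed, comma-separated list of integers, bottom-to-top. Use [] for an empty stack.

Answer: [9, 9, 10]

Derivation:
Step 1 ('push -9'): [-9]
Step 2 ('neg'): [9]
Step 3 ('dup'): [9, 9]
Step 4 ('push 10'): [9, 9, 10]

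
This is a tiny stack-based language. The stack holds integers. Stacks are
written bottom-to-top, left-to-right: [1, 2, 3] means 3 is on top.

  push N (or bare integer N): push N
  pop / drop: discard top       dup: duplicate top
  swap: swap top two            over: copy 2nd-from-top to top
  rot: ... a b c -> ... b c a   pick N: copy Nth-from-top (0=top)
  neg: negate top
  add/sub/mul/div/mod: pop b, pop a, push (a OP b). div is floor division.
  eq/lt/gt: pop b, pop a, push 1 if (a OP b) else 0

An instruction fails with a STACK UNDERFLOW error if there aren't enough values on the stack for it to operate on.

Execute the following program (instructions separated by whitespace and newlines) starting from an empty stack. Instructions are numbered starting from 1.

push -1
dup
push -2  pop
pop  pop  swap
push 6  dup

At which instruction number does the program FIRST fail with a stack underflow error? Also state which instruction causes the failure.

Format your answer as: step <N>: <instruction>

Step 1 ('push -1'): stack = [-1], depth = 1
Step 2 ('dup'): stack = [-1, -1], depth = 2
Step 3 ('push -2'): stack = [-1, -1, -2], depth = 3
Step 4 ('pop'): stack = [-1, -1], depth = 2
Step 5 ('pop'): stack = [-1], depth = 1
Step 6 ('pop'): stack = [], depth = 0
Step 7 ('swap'): needs 2 value(s) but depth is 0 — STACK UNDERFLOW

Answer: step 7: swap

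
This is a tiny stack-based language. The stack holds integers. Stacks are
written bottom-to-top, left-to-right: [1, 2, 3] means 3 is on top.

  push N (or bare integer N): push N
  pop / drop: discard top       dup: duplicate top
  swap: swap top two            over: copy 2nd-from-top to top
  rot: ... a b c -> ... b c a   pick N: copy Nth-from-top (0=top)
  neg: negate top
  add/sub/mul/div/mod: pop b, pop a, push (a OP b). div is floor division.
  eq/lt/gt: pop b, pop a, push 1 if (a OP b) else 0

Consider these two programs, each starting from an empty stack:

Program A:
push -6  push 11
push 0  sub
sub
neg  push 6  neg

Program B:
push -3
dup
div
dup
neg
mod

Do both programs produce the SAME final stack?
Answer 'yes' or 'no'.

Program A trace:
  After 'push -6': [-6]
  After 'push 11': [-6, 11]
  After 'push 0': [-6, 11, 0]
  After 'sub': [-6, 11]
  After 'sub': [-17]
  After 'neg': [17]
  After 'push 6': [17, 6]
  After 'neg': [17, -6]
Program A final stack: [17, -6]

Program B trace:
  After 'push -3': [-3]
  After 'dup': [-3, -3]
  After 'div': [1]
  After 'dup': [1, 1]
  After 'neg': [1, -1]
  After 'mod': [0]
Program B final stack: [0]
Same: no

Answer: no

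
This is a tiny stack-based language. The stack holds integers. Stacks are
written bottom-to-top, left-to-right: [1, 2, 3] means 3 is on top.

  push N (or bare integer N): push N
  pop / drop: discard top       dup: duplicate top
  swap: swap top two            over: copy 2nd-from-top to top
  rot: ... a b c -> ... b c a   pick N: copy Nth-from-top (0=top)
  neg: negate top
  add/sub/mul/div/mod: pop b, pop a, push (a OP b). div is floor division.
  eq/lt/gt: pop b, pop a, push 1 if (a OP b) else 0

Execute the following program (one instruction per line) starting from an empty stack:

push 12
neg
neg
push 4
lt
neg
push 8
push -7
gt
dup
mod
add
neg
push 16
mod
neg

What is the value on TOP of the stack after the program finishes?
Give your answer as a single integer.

After 'push 12': [12]
After 'neg': [-12]
After 'neg': [12]
After 'push 4': [12, 4]
After 'lt': [0]
After 'neg': [0]
After 'push 8': [0, 8]
After 'push -7': [0, 8, -7]
After 'gt': [0, 1]
After 'dup': [0, 1, 1]
After 'mod': [0, 0]
After 'add': [0]
After 'neg': [0]
After 'push 16': [0, 16]
After 'mod': [0]
After 'neg': [0]

Answer: 0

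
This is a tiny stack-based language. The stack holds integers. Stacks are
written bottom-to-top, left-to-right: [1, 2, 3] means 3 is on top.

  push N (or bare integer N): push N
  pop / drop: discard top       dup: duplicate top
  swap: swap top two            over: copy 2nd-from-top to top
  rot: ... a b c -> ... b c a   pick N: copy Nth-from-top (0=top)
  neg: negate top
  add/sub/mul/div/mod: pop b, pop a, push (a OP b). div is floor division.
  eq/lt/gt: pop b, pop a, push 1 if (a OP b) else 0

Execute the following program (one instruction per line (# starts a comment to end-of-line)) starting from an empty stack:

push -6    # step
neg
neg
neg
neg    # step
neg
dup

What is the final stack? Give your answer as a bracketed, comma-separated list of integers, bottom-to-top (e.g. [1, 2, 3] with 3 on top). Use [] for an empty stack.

After 'push -6': [-6]
After 'neg': [6]
After 'neg': [-6]
After 'neg': [6]
After 'neg': [-6]
After 'neg': [6]
After 'dup': [6, 6]

Answer: [6, 6]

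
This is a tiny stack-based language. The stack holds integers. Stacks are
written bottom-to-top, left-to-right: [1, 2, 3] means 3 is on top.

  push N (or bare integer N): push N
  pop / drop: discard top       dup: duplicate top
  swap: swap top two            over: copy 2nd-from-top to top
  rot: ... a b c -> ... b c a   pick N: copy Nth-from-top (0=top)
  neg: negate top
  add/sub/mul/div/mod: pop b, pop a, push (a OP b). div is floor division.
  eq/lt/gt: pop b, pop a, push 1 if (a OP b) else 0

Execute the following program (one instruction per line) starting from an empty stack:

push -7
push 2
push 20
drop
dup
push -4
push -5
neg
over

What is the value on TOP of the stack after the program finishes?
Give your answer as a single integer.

Answer: -4

Derivation:
After 'push -7': [-7]
After 'push 2': [-7, 2]
After 'push 20': [-7, 2, 20]
After 'drop': [-7, 2]
After 'dup': [-7, 2, 2]
After 'push -4': [-7, 2, 2, -4]
After 'push -5': [-7, 2, 2, -4, -5]
After 'neg': [-7, 2, 2, -4, 5]
After 'over': [-7, 2, 2, -4, 5, -4]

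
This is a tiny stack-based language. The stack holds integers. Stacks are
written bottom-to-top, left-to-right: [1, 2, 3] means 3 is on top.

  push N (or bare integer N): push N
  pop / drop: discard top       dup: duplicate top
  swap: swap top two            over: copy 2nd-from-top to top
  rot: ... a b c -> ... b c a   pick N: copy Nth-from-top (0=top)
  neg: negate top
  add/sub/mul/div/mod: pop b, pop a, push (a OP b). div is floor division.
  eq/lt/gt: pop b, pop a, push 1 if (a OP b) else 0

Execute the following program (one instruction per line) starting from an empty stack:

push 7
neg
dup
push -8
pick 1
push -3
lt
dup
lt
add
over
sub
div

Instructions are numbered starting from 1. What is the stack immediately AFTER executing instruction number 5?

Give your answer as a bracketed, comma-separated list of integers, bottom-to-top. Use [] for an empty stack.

Step 1 ('push 7'): [7]
Step 2 ('neg'): [-7]
Step 3 ('dup'): [-7, -7]
Step 4 ('push -8'): [-7, -7, -8]
Step 5 ('pick 1'): [-7, -7, -8, -7]

Answer: [-7, -7, -8, -7]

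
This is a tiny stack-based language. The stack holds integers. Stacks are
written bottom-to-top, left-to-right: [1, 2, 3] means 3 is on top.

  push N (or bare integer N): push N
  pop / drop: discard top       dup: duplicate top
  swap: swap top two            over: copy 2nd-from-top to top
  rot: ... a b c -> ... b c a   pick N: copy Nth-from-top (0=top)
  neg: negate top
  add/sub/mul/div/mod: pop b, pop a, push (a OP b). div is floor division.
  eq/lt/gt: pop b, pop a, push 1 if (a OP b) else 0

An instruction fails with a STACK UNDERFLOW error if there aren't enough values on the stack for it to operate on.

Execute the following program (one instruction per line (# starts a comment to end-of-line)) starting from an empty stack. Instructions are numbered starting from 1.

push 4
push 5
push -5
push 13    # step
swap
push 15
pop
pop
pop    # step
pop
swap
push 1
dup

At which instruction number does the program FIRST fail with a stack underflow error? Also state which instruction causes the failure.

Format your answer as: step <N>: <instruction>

Answer: step 11: swap

Derivation:
Step 1 ('push 4'): stack = [4], depth = 1
Step 2 ('push 5'): stack = [4, 5], depth = 2
Step 3 ('push -5'): stack = [4, 5, -5], depth = 3
Step 4 ('push 13'): stack = [4, 5, -5, 13], depth = 4
Step 5 ('swap'): stack = [4, 5, 13, -5], depth = 4
Step 6 ('push 15'): stack = [4, 5, 13, -5, 15], depth = 5
Step 7 ('pop'): stack = [4, 5, 13, -5], depth = 4
Step 8 ('pop'): stack = [4, 5, 13], depth = 3
Step 9 ('pop'): stack = [4, 5], depth = 2
Step 10 ('pop'): stack = [4], depth = 1
Step 11 ('swap'): needs 2 value(s) but depth is 1 — STACK UNDERFLOW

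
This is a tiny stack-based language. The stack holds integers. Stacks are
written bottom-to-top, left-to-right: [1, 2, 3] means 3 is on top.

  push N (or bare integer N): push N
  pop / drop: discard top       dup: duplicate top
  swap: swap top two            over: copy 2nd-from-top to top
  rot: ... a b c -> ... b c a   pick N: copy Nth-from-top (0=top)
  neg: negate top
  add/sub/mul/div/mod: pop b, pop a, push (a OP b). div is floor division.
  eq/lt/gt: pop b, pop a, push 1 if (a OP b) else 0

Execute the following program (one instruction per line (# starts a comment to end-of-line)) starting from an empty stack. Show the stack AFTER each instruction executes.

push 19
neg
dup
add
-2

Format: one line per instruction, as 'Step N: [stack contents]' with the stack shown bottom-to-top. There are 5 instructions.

Step 1: [19]
Step 2: [-19]
Step 3: [-19, -19]
Step 4: [-38]
Step 5: [-38, -2]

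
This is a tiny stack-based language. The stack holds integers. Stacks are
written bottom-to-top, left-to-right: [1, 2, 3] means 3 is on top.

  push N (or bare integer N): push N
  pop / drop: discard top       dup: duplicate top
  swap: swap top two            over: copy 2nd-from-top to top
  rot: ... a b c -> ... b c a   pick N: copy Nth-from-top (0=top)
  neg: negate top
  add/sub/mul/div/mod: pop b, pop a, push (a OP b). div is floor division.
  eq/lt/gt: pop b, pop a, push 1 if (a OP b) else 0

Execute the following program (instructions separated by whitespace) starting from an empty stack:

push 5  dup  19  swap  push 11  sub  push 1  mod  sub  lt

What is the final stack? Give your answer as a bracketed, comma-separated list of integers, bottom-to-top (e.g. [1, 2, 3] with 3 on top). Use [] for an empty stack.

After 'push 5': [5]
After 'dup': [5, 5]
After 'push 19': [5, 5, 19]
After 'swap': [5, 19, 5]
After 'push 11': [5, 19, 5, 11]
After 'sub': [5, 19, -6]
After 'push 1': [5, 19, -6, 1]
After 'mod': [5, 19, 0]
After 'sub': [5, 19]
After 'lt': [1]

Answer: [1]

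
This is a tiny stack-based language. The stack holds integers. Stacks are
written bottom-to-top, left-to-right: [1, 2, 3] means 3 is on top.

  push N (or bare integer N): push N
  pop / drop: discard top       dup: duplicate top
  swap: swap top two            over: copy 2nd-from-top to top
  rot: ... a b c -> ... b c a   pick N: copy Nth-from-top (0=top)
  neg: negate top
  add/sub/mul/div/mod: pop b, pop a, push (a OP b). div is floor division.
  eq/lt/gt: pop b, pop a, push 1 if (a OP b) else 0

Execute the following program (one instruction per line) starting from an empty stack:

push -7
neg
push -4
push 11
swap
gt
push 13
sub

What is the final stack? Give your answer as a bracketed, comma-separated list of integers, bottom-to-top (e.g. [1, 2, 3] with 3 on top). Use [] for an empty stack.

Answer: [7, -12]

Derivation:
After 'push -7': [-7]
After 'neg': [7]
After 'push -4': [7, -4]
After 'push 11': [7, -4, 11]
After 'swap': [7, 11, -4]
After 'gt': [7, 1]
After 'push 13': [7, 1, 13]
After 'sub': [7, -12]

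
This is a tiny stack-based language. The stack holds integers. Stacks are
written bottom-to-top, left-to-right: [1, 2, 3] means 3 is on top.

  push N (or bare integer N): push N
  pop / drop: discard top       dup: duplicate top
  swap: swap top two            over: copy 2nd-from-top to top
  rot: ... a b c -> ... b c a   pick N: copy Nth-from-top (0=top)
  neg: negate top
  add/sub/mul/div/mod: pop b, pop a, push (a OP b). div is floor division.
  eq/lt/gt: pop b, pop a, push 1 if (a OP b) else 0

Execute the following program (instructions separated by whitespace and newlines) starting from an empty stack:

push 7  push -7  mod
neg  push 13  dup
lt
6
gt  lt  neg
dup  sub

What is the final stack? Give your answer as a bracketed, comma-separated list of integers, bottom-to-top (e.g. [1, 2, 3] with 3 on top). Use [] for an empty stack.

Answer: [0]

Derivation:
After 'push 7': [7]
After 'push -7': [7, -7]
After 'mod': [0]
After 'neg': [0]
After 'push 13': [0, 13]
After 'dup': [0, 13, 13]
After 'lt': [0, 0]
After 'push 6': [0, 0, 6]
After 'gt': [0, 0]
After 'lt': [0]
After 'neg': [0]
After 'dup': [0, 0]
After 'sub': [0]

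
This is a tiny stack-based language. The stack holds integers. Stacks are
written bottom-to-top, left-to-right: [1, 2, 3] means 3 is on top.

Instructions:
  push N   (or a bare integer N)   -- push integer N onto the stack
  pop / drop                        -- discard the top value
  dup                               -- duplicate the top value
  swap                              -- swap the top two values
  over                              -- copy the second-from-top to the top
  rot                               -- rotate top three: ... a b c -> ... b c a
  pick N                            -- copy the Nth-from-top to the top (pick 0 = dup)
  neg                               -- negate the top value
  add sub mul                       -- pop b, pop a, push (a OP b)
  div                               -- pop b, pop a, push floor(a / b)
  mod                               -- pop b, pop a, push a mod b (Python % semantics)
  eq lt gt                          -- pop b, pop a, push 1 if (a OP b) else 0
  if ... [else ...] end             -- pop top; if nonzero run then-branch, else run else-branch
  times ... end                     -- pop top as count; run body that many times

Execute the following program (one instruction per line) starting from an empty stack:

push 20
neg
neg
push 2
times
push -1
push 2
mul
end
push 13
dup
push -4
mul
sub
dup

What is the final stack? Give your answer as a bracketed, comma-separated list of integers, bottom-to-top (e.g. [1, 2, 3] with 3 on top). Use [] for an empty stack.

Answer: [20, -2, -2, 65, 65]

Derivation:
After 'push 20': [20]
After 'neg': [-20]
After 'neg': [20]
After 'push 2': [20, 2]
After 'times': [20]
After 'push -1': [20, -1]
After 'push 2': [20, -1, 2]
After 'mul': [20, -2]
After 'push -1': [20, -2, -1]
After 'push 2': [20, -2, -1, 2]
After 'mul': [20, -2, -2]
After 'push 13': [20, -2, -2, 13]
After 'dup': [20, -2, -2, 13, 13]
After 'push -4': [20, -2, -2, 13, 13, -4]
After 'mul': [20, -2, -2, 13, -52]
After 'sub': [20, -2, -2, 65]
After 'dup': [20, -2, -2, 65, 65]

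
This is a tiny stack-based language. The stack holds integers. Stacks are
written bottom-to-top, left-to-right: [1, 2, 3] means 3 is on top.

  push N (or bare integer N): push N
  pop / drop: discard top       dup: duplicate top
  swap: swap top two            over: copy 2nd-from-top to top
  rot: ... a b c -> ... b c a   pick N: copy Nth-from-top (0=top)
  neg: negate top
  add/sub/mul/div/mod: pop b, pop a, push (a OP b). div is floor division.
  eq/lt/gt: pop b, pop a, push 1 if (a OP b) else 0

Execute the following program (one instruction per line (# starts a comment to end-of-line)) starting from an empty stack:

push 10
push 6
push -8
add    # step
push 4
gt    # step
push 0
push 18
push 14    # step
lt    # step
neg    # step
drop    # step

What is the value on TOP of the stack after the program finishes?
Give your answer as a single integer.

Answer: 0

Derivation:
After 'push 10': [10]
After 'push 6': [10, 6]
After 'push -8': [10, 6, -8]
After 'add': [10, -2]
After 'push 4': [10, -2, 4]
After 'gt': [10, 0]
After 'push 0': [10, 0, 0]
After 'push 18': [10, 0, 0, 18]
After 'push 14': [10, 0, 0, 18, 14]
After 'lt': [10, 0, 0, 0]
After 'neg': [10, 0, 0, 0]
After 'drop': [10, 0, 0]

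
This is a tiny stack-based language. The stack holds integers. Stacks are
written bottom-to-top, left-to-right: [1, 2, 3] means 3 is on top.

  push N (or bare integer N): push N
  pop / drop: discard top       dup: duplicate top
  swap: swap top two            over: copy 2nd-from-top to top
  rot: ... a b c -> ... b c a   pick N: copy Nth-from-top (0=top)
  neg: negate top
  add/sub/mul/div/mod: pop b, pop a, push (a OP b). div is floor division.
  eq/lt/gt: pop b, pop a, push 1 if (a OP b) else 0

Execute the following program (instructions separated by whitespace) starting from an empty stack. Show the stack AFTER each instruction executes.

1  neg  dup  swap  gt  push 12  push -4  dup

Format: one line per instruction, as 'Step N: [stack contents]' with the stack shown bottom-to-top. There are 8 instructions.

Step 1: [1]
Step 2: [-1]
Step 3: [-1, -1]
Step 4: [-1, -1]
Step 5: [0]
Step 6: [0, 12]
Step 7: [0, 12, -4]
Step 8: [0, 12, -4, -4]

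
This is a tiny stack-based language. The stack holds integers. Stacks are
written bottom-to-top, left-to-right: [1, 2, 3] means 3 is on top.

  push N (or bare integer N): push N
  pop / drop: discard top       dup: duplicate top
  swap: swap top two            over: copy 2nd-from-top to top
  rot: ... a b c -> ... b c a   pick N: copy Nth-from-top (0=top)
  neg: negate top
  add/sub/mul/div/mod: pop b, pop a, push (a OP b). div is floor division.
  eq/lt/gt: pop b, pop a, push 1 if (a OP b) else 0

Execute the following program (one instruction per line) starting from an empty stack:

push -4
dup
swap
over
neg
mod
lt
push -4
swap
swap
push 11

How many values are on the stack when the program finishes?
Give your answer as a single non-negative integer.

After 'push -4': stack = [-4] (depth 1)
After 'dup': stack = [-4, -4] (depth 2)
After 'swap': stack = [-4, -4] (depth 2)
After 'over': stack = [-4, -4, -4] (depth 3)
After 'neg': stack = [-4, -4, 4] (depth 3)
After 'mod': stack = [-4, 0] (depth 2)
After 'lt': stack = [1] (depth 1)
After 'push -4': stack = [1, -4] (depth 2)
After 'swap': stack = [-4, 1] (depth 2)
After 'swap': stack = [1, -4] (depth 2)
After 'push 11': stack = [1, -4, 11] (depth 3)

Answer: 3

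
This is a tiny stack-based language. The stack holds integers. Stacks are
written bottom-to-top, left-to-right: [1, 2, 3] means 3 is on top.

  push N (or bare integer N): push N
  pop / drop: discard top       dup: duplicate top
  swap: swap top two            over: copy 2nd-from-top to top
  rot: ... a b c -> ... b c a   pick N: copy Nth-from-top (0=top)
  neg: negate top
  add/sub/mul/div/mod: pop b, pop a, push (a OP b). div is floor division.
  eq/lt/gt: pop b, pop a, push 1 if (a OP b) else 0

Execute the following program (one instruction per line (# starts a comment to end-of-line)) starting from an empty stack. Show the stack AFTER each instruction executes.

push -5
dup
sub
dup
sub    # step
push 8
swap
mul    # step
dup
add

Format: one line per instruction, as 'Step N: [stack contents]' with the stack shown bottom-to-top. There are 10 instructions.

Step 1: [-5]
Step 2: [-5, -5]
Step 3: [0]
Step 4: [0, 0]
Step 5: [0]
Step 6: [0, 8]
Step 7: [8, 0]
Step 8: [0]
Step 9: [0, 0]
Step 10: [0]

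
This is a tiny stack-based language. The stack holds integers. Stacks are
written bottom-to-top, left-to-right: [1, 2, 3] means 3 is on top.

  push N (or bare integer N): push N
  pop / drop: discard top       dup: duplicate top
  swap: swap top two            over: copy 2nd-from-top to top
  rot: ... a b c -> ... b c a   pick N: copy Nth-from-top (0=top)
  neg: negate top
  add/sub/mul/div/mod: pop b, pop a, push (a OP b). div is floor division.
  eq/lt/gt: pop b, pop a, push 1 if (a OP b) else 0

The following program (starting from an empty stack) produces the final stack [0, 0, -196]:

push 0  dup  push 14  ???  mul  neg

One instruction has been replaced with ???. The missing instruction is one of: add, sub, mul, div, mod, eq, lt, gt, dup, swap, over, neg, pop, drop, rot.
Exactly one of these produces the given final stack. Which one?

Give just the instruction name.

Stack before ???: [0, 0, 14]
Stack after ???:  [0, 0, 14, 14]
The instruction that transforms [0, 0, 14] -> [0, 0, 14, 14] is: dup

Answer: dup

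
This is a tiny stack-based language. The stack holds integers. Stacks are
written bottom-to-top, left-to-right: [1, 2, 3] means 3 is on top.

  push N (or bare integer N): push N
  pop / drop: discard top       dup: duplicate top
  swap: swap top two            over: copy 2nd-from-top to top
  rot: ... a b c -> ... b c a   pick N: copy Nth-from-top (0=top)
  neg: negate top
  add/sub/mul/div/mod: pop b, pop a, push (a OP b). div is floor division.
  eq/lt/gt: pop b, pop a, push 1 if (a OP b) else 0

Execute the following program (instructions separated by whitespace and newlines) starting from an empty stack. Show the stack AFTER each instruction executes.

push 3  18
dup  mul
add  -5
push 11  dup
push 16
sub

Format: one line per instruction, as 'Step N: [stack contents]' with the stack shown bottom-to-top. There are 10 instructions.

Step 1: [3]
Step 2: [3, 18]
Step 3: [3, 18, 18]
Step 4: [3, 324]
Step 5: [327]
Step 6: [327, -5]
Step 7: [327, -5, 11]
Step 8: [327, -5, 11, 11]
Step 9: [327, -5, 11, 11, 16]
Step 10: [327, -5, 11, -5]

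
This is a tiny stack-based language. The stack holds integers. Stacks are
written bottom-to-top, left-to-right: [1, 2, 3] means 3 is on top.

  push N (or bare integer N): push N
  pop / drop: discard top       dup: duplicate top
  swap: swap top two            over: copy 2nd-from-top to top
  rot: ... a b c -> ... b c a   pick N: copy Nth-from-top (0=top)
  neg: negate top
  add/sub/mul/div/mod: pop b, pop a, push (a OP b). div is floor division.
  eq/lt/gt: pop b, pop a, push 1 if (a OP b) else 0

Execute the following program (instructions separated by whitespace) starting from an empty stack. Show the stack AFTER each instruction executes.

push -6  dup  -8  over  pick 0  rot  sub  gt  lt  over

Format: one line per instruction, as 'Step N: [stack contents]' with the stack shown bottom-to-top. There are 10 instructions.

Step 1: [-6]
Step 2: [-6, -6]
Step 3: [-6, -6, -8]
Step 4: [-6, -6, -8, -6]
Step 5: [-6, -6, -8, -6, -6]
Step 6: [-6, -6, -6, -6, -8]
Step 7: [-6, -6, -6, 2]
Step 8: [-6, -6, 0]
Step 9: [-6, 1]
Step 10: [-6, 1, -6]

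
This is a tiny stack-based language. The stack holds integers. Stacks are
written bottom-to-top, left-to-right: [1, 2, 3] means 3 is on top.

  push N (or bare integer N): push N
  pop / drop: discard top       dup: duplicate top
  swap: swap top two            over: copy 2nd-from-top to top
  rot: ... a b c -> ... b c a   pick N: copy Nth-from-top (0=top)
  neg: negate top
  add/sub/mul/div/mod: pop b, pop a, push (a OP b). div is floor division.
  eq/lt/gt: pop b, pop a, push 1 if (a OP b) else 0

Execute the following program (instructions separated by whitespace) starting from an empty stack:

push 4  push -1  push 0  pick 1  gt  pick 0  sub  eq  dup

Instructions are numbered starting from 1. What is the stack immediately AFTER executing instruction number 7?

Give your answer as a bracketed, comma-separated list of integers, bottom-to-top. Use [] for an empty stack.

Answer: [4, -1, 0]

Derivation:
Step 1 ('push 4'): [4]
Step 2 ('push -1'): [4, -1]
Step 3 ('push 0'): [4, -1, 0]
Step 4 ('pick 1'): [4, -1, 0, -1]
Step 5 ('gt'): [4, -1, 1]
Step 6 ('pick 0'): [4, -1, 1, 1]
Step 7 ('sub'): [4, -1, 0]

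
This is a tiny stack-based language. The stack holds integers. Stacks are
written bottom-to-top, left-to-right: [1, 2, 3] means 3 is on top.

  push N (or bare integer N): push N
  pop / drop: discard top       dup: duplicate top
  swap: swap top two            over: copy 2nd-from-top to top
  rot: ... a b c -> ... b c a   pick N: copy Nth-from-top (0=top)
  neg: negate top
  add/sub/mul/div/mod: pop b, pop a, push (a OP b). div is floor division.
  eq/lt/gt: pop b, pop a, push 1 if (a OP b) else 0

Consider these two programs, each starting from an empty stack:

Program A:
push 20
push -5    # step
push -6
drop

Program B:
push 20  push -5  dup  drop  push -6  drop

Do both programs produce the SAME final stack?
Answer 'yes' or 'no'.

Answer: yes

Derivation:
Program A trace:
  After 'push 20': [20]
  After 'push -5': [20, -5]
  After 'push -6': [20, -5, -6]
  After 'drop': [20, -5]
Program A final stack: [20, -5]

Program B trace:
  After 'push 20': [20]
  After 'push -5': [20, -5]
  After 'dup': [20, -5, -5]
  After 'drop': [20, -5]
  After 'push -6': [20, -5, -6]
  After 'drop': [20, -5]
Program B final stack: [20, -5]
Same: yes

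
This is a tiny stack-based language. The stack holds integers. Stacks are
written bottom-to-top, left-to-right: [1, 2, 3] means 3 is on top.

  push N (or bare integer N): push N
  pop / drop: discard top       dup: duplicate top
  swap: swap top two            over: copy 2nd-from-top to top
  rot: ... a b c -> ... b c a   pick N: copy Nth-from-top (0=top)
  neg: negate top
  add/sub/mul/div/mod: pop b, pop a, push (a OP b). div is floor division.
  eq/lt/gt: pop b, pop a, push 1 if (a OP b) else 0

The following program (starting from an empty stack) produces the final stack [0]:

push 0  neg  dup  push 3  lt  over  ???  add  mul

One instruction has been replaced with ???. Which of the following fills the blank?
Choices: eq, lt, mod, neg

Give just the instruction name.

Answer: neg

Derivation:
Stack before ???: [0, 1, 0]
Stack after ???:  [0, 1, 0]
Checking each choice:
  eq: stack underflow (need 2, have 1)
  lt: stack underflow (need 2, have 1)
  mod: modulo by zero
  neg: MATCH


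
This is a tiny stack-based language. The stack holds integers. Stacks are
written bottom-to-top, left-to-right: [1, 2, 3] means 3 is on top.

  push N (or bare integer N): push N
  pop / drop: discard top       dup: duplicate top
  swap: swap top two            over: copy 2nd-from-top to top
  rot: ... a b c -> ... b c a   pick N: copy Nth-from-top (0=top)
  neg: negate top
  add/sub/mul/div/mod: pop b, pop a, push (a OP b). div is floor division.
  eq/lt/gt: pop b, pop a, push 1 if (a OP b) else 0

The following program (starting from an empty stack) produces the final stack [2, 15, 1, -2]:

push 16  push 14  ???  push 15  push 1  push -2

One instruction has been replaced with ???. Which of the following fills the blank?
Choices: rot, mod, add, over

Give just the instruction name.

Answer: mod

Derivation:
Stack before ???: [16, 14]
Stack after ???:  [2]
Checking each choice:
  rot: stack underflow (need 3, have 2)
  mod: MATCH
  add: produces [30, 15, 1, -2]
  over: produces [16, 14, 16, 15, 1, -2]


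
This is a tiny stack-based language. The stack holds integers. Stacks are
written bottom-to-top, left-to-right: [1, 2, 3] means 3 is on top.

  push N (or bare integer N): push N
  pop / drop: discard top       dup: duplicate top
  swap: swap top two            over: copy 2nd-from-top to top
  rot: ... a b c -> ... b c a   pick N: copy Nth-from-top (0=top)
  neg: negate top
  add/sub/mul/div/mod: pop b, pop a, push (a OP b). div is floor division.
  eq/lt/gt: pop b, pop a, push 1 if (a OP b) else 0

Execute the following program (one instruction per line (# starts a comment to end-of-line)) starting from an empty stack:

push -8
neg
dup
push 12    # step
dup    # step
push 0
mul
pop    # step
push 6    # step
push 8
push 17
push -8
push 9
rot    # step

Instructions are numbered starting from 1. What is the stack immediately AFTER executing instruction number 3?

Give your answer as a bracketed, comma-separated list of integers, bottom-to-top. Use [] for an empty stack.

Answer: [8, 8]

Derivation:
Step 1 ('push -8'): [-8]
Step 2 ('neg'): [8]
Step 3 ('dup'): [8, 8]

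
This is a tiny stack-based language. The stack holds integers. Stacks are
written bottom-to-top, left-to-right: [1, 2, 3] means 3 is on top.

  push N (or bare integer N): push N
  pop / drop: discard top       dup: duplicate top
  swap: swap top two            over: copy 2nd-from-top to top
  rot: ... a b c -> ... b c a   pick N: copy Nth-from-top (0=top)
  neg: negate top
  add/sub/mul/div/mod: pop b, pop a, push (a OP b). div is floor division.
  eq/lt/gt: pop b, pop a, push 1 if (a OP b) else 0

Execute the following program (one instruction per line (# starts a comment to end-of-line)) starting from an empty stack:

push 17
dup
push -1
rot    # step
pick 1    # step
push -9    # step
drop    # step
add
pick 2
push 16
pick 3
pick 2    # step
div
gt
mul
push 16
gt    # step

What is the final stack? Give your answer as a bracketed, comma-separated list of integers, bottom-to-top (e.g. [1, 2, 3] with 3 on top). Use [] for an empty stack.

After 'push 17': [17]
After 'dup': [17, 17]
After 'push -1': [17, 17, -1]
After 'rot': [17, -1, 17]
After 'pick 1': [17, -1, 17, -1]
After 'push -9': [17, -1, 17, -1, -9]
After 'drop': [17, -1, 17, -1]
After 'add': [17, -1, 16]
After 'pick 2': [17, -1, 16, 17]
After 'push 16': [17, -1, 16, 17, 16]
After 'pick 3': [17, -1, 16, 17, 16, -1]
After 'pick 2': [17, -1, 16, 17, 16, -1, 17]
After 'div': [17, -1, 16, 17, 16, -1]
After 'gt': [17, -1, 16, 17, 1]
After 'mul': [17, -1, 16, 17]
After 'push 16': [17, -1, 16, 17, 16]
After 'gt': [17, -1, 16, 1]

Answer: [17, -1, 16, 1]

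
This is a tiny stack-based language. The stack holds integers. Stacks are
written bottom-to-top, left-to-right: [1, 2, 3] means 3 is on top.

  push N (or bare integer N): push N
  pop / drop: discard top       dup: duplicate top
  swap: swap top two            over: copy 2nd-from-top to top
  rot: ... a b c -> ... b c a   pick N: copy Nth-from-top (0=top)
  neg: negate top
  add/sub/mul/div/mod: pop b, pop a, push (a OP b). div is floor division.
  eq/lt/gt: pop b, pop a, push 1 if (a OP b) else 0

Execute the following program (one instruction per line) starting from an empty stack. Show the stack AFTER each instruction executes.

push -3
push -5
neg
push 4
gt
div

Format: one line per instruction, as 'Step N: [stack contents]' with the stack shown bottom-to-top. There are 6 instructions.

Step 1: [-3]
Step 2: [-3, -5]
Step 3: [-3, 5]
Step 4: [-3, 5, 4]
Step 5: [-3, 1]
Step 6: [-3]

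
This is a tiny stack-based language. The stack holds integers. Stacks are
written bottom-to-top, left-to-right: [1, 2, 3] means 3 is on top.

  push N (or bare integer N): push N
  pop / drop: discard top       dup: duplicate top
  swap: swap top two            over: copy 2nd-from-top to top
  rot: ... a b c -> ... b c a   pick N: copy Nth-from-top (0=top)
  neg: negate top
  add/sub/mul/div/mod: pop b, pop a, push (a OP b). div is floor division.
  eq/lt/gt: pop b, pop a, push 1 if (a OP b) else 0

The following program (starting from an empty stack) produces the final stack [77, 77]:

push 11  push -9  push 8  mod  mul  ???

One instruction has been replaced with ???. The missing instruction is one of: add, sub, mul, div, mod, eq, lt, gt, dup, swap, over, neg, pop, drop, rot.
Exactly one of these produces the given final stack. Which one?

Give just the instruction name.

Stack before ???: [77]
Stack after ???:  [77, 77]
The instruction that transforms [77] -> [77, 77] is: dup

Answer: dup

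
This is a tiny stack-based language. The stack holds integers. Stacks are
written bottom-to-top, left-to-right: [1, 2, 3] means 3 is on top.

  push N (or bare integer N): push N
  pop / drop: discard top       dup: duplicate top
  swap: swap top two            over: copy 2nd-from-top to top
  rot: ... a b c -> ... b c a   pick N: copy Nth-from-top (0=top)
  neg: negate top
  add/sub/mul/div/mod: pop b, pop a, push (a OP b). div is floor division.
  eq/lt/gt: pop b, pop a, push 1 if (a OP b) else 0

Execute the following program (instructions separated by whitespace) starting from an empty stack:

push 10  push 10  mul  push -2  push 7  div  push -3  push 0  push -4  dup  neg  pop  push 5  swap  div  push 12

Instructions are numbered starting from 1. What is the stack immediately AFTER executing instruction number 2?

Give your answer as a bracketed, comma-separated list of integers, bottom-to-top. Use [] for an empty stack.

Answer: [10, 10]

Derivation:
Step 1 ('push 10'): [10]
Step 2 ('push 10'): [10, 10]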